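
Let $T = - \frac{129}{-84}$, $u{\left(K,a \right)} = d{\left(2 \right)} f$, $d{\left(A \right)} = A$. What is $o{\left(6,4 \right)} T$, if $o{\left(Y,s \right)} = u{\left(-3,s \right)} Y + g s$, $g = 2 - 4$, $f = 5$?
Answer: $\frac{559}{7} \approx 79.857$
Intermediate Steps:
$u{\left(K,a \right)} = 10$ ($u{\left(K,a \right)} = 2 \cdot 5 = 10$)
$T = \frac{43}{28}$ ($T = \left(-129\right) \left(- \frac{1}{84}\right) = \frac{43}{28} \approx 1.5357$)
$g = -2$ ($g = 2 - 4 = -2$)
$o{\left(Y,s \right)} = - 2 s + 10 Y$ ($o{\left(Y,s \right)} = 10 Y - 2 s = - 2 s + 10 Y$)
$o{\left(6,4 \right)} T = \left(\left(-2\right) 4 + 10 \cdot 6\right) \frac{43}{28} = \left(-8 + 60\right) \frac{43}{28} = 52 \cdot \frac{43}{28} = \frac{559}{7}$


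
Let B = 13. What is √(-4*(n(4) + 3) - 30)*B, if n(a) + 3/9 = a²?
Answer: 13*I*√942/3 ≈ 133.0*I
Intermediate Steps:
n(a) = -⅓ + a²
√(-4*(n(4) + 3) - 30)*B = √(-4*((-⅓ + 4²) + 3) - 30)*13 = √(-4*((-⅓ + 16) + 3) - 30)*13 = √(-4*(47/3 + 3) - 30)*13 = √(-4*56/3 - 30)*13 = √(-224/3 - 30)*13 = √(-314/3)*13 = (I*√942/3)*13 = 13*I*√942/3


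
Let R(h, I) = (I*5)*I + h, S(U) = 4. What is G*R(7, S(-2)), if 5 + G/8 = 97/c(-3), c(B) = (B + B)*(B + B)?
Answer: -4814/3 ≈ -1604.7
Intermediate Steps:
c(B) = 4*B² (c(B) = (2*B)*(2*B) = 4*B²)
R(h, I) = h + 5*I² (R(h, I) = (5*I)*I + h = 5*I² + h = h + 5*I²)
G = -166/9 (G = -40 + 8*(97/((4*(-3)²))) = -40 + 8*(97/((4*9))) = -40 + 8*(97/36) = -40 + 194/9 = -166/9 ≈ -18.444)
G*R(7, S(-2)) = -166*(7 + 5*4²)/9 = -166*(7 + 5*16)/9 = -166*(7 + 80)/9 = -166/9*87 = -4814/3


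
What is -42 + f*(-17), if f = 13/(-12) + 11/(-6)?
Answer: 91/12 ≈ 7.5833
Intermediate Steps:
f = -35/12 (f = 13*(-1/12) + 11*(-⅙) = -13/12 - 11/6 = -35/12 ≈ -2.9167)
-42 + f*(-17) = -42 - 35/12*(-17) = -42 + 595/12 = 91/12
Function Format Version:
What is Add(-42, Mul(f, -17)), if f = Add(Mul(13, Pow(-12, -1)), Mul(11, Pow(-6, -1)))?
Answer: Rational(91, 12) ≈ 7.5833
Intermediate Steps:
f = Rational(-35, 12) (f = Add(Mul(13, Rational(-1, 12)), Mul(11, Rational(-1, 6))) = Add(Rational(-13, 12), Rational(-11, 6)) = Rational(-35, 12) ≈ -2.9167)
Add(-42, Mul(f, -17)) = Add(-42, Mul(Rational(-35, 12), -17)) = Add(-42, Rational(595, 12)) = Rational(91, 12)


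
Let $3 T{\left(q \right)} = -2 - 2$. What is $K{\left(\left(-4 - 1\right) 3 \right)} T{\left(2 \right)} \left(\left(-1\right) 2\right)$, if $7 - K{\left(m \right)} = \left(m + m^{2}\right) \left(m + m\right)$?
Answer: $\frac{50456}{3} \approx 16819.0$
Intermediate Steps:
$K{\left(m \right)} = 7 - 2 m \left(m + m^{2}\right)$ ($K{\left(m \right)} = 7 - \left(m + m^{2}\right) \left(m + m\right) = 7 - \left(m + m^{2}\right) 2 m = 7 - 2 m \left(m + m^{2}\right)$)
$T{\left(q \right)} = - \frac{4}{3}$ ($T{\left(q \right)} = \frac{-2 - 2}{3} = \frac{1}{3} \left(-4\right) = - \frac{4}{3}$)
$K{\left(\left(-4 - 1\right) 3 \right)} T{\left(2 \right)} \left(\left(-1\right) 2\right) = \left(7 - 2 \left(\left(-4 - 1\right) 3\right)^{2} - 2 \left(\left(-4 - 1\right) 3\right)^{3}\right) \left(- \frac{4}{3}\right) \left(\left(-1\right) 2\right) = \left(7 - 2 \left(\left(-5\right) 3\right)^{2} - 2 \left(\left(-5\right) 3\right)^{3}\right) \left(- \frac{4}{3}\right) \left(-2\right) = \left(7 - 2 \left(-15\right)^{2} - 2 \left(-15\right)^{3}\right) \left(- \frac{4}{3}\right) \left(-2\right) = \left(7 - 450 - -6750\right) \left(- \frac{4}{3}\right) \left(-2\right) = \left(7 - 450 + 6750\right) \left(- \frac{4}{3}\right) \left(-2\right) = 6307 \left(- \frac{4}{3}\right) \left(-2\right) = \left(- \frac{25228}{3}\right) \left(-2\right) = \frac{50456}{3}$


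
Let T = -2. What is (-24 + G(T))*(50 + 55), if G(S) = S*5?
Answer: -3570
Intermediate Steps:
G(S) = 5*S
(-24 + G(T))*(50 + 55) = (-24 + 5*(-2))*(50 + 55) = (-24 - 10)*105 = -34*105 = -3570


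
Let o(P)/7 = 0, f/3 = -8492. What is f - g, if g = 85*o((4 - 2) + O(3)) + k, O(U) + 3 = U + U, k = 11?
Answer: -25487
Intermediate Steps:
f = -25476 (f = 3*(-8492) = -25476)
O(U) = -3 + 2*U (O(U) = -3 + (U + U) = -3 + 2*U)
o(P) = 0 (o(P) = 7*0 = 0)
g = 11 (g = 85*0 + 11 = 0 + 11 = 11)
f - g = -25476 - 1*11 = -25476 - 11 = -25487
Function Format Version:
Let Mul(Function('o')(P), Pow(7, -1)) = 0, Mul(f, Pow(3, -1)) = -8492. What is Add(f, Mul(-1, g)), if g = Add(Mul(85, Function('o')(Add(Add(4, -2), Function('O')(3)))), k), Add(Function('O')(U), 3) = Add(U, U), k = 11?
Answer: -25487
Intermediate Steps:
f = -25476 (f = Mul(3, -8492) = -25476)
Function('O')(U) = Add(-3, Mul(2, U)) (Function('O')(U) = Add(-3, Add(U, U)) = Add(-3, Mul(2, U)))
Function('o')(P) = 0 (Function('o')(P) = Mul(7, 0) = 0)
g = 11 (g = Add(Mul(85, 0), 11) = Add(0, 11) = 11)
Add(f, Mul(-1, g)) = Add(-25476, Mul(-1, 11)) = Add(-25476, -11) = -25487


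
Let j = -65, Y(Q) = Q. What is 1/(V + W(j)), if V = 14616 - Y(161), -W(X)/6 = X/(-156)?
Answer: 2/28905 ≈ 6.9192e-5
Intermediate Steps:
W(X) = X/26 (W(X) = -6*X/(-156) = -6*X*(-1)/156 = -(-1)*X/26 = X/26)
V = 14455 (V = 14616 - 1*161 = 14616 - 161 = 14455)
1/(V + W(j)) = 1/(14455 + (1/26)*(-65)) = 1/(14455 - 5/2) = 1/(28905/2) = 2/28905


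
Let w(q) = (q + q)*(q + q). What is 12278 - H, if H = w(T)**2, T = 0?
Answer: 12278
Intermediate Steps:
w(q) = 4*q**2 (w(q) = (2*q)*(2*q) = 4*q**2)
H = 0 (H = (4*0**2)**2 = (4*0)**2 = 0**2 = 0)
12278 - H = 12278 - 1*0 = 12278 + 0 = 12278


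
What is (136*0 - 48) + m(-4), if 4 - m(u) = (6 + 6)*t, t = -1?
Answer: -32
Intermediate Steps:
m(u) = 16 (m(u) = 4 - (6 + 6)*(-1) = 4 - 12*(-1) = 4 - 1*(-12) = 4 + 12 = 16)
(136*0 - 48) + m(-4) = (136*0 - 48) + 16 = (0 - 48) + 16 = -48 + 16 = -32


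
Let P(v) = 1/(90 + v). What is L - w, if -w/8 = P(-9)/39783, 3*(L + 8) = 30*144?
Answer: 4614509744/3222423 ≈ 1432.0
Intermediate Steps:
L = 1432 (L = -8 + (30*144)/3 = -8 + (⅓)*4320 = -8 + 1440 = 1432)
w = -8/3222423 (w = -8/((90 - 9)*39783) = -8/(81*39783) = -8*1/3222423 = -8/3222423 ≈ -2.4826e-6)
L - w = 1432 - 1*(-8/3222423) = 1432 + 8/3222423 = 4614509744/3222423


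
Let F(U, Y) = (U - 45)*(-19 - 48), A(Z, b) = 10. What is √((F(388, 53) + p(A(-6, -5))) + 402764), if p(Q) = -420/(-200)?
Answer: √37978510/10 ≈ 616.27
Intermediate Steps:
F(U, Y) = 3015 - 67*U (F(U, Y) = (-45 + U)*(-67) = 3015 - 67*U)
p(Q) = 21/10 (p(Q) = -420*(-1/200) = 21/10)
√((F(388, 53) + p(A(-6, -5))) + 402764) = √(((3015 - 67*388) + 21/10) + 402764) = √(((3015 - 25996) + 21/10) + 402764) = √((-22981 + 21/10) + 402764) = √(-229789/10 + 402764) = √(3797851/10) = √37978510/10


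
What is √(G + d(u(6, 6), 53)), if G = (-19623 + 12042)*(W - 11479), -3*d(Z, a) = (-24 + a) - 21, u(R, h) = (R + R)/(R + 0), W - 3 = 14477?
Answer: I*√204755253/3 ≈ 4769.8*I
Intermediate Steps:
W = 14480 (W = 3 + 14477 = 14480)
u(R, h) = 2 (u(R, h) = (2*R)/R = 2)
d(Z, a) = 15 - a/3 (d(Z, a) = -((-24 + a) - 21)/3 = -(-45 + a)/3 = 15 - a/3)
G = -22750581 (G = (-19623 + 12042)*(14480 - 11479) = -7581*3001 = -22750581)
√(G + d(u(6, 6), 53)) = √(-22750581 + (15 - ⅓*53)) = √(-22750581 + (15 - 53/3)) = √(-22750581 - 8/3) = √(-68251751/3) = I*√204755253/3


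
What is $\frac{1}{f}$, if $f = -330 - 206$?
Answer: $- \frac{1}{536} \approx -0.0018657$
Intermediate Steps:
$f = -536$
$\frac{1}{f} = \frac{1}{-536} = - \frac{1}{536}$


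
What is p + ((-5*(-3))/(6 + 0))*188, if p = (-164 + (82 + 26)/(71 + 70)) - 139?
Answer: 7885/47 ≈ 167.77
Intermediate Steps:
p = -14205/47 (p = (-164 + 108/141) - 139 = (-164 + 108*(1/141)) - 139 = (-164 + 36/47) - 139 = -7672/47 - 139 = -14205/47 ≈ -302.23)
p + ((-5*(-3))/(6 + 0))*188 = -14205/47 + ((-5*(-3))/(6 + 0))*188 = -14205/47 + (15/6)*188 = -14205/47 + (15*(⅙))*188 = -14205/47 + (5/2)*188 = -14205/47 + 470 = 7885/47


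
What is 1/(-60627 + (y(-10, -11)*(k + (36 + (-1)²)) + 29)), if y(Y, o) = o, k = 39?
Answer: -1/61434 ≈ -1.6278e-5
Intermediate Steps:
1/(-60627 + (y(-10, -11)*(k + (36 + (-1)²)) + 29)) = 1/(-60627 + (-11*(39 + (36 + (-1)²)) + 29)) = 1/(-60627 + (-11*(39 + (36 + 1)) + 29)) = 1/(-60627 + (-11*(39 + 37) + 29)) = 1/(-60627 + (-11*76 + 29)) = 1/(-60627 + (-836 + 29)) = 1/(-60627 - 807) = 1/(-61434) = -1/61434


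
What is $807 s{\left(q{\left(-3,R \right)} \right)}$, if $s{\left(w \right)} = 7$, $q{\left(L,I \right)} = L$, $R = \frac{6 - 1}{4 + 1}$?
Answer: $5649$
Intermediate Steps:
$R = 1$ ($R = \frac{5}{5} = 5 \cdot \frac{1}{5} = 1$)
$807 s{\left(q{\left(-3,R \right)} \right)} = 807 \cdot 7 = 5649$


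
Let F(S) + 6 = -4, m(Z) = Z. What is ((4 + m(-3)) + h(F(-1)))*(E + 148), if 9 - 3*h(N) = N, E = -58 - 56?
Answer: 748/3 ≈ 249.33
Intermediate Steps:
F(S) = -10 (F(S) = -6 - 4 = -10)
E = -114
h(N) = 3 - N/3
((4 + m(-3)) + h(F(-1)))*(E + 148) = ((4 - 3) + (3 - ⅓*(-10)))*(-114 + 148) = (1 + (3 + 10/3))*34 = (1 + 19/3)*34 = (22/3)*34 = 748/3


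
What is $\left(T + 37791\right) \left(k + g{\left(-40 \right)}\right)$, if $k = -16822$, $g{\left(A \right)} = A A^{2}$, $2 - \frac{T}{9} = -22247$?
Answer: $-19238222304$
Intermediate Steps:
$T = 200241$ ($T = 18 - -200223 = 18 + 200223 = 200241$)
$g{\left(A \right)} = A^{3}$
$\left(T + 37791\right) \left(k + g{\left(-40 \right)}\right) = \left(200241 + 37791\right) \left(-16822 + \left(-40\right)^{3}\right) = 238032 \left(-16822 - 64000\right) = 238032 \left(-80822\right) = -19238222304$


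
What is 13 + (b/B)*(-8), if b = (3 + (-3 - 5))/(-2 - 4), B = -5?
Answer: 43/3 ≈ 14.333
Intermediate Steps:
b = ⅚ (b = (3 - 8)/(-6) = -5*(-⅙) = ⅚ ≈ 0.83333)
13 + (b/B)*(-8) = 13 + ((⅚)/(-5))*(-8) = 13 + ((⅚)*(-⅕))*(-8) = 13 - ⅙*(-8) = 13 + 4/3 = 43/3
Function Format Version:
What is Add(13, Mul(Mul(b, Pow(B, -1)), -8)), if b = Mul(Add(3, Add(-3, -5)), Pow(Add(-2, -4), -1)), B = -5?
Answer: Rational(43, 3) ≈ 14.333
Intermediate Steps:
b = Rational(5, 6) (b = Mul(Add(3, -8), Pow(-6, -1)) = Mul(-5, Rational(-1, 6)) = Rational(5, 6) ≈ 0.83333)
Add(13, Mul(Mul(b, Pow(B, -1)), -8)) = Add(13, Mul(Mul(Rational(5, 6), Pow(-5, -1)), -8)) = Add(13, Mul(Mul(Rational(5, 6), Rational(-1, 5)), -8)) = Add(13, Mul(Rational(-1, 6), -8)) = Add(13, Rational(4, 3)) = Rational(43, 3)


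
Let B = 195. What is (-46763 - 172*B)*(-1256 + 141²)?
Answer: -1495643375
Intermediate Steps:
(-46763 - 172*B)*(-1256 + 141²) = (-46763 - 172*195)*(-1256 + 141²) = (-46763 - 33540)*(-1256 + 19881) = -80303*18625 = -1495643375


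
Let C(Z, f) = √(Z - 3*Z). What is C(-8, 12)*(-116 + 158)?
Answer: 168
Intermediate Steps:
C(Z, f) = √2*√(-Z) (C(Z, f) = √(-2*Z) = √2*√(-Z))
C(-8, 12)*(-116 + 158) = (√2*√(-1*(-8)))*(-116 + 158) = (√2*√8)*42 = (√2*(2*√2))*42 = 4*42 = 168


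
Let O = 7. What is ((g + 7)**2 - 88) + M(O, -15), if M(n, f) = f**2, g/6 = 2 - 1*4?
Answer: 162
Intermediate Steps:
g = -12 (g = 6*(2 - 1*4) = 6*(2 - 4) = 6*(-2) = -12)
((g + 7)**2 - 88) + M(O, -15) = ((-12 + 7)**2 - 88) + (-15)**2 = ((-5)**2 - 88) + 225 = (25 - 88) + 225 = -63 + 225 = 162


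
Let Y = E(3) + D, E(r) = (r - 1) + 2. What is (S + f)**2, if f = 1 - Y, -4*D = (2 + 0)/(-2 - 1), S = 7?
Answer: 529/36 ≈ 14.694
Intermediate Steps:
D = 1/6 (D = -(2 + 0)/(4*(-2 - 1)) = -1/(2*(-3)) = -(-1)/(2*3) = -1/4*(-2/3) = 1/6 ≈ 0.16667)
E(r) = 1 + r (E(r) = (-1 + r) + 2 = 1 + r)
Y = 25/6 (Y = (1 + 3) + 1/6 = 4 + 1/6 = 25/6 ≈ 4.1667)
f = -19/6 (f = 1 - 1*25/6 = 1 - 25/6 = -19/6 ≈ -3.1667)
(S + f)**2 = (7 - 19/6)**2 = (23/6)**2 = 529/36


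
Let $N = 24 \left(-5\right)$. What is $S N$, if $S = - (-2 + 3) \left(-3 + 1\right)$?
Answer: $-240$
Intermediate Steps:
$S = 2$ ($S = \left(-1\right) 1 \left(-2\right) = \left(-1\right) \left(-2\right) = 2$)
$N = -120$
$S N = 2 \left(-120\right) = -240$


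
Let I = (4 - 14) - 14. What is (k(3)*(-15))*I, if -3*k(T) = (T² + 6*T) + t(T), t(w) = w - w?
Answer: -3240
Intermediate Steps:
t(w) = 0
I = -24 (I = -10 - 14 = -24)
k(T) = -2*T - T²/3 (k(T) = -((T² + 6*T) + 0)/3 = -(T² + 6*T)/3 = -2*T - T²/3)
(k(3)*(-15))*I = (((⅓)*3*(-6 - 1*3))*(-15))*(-24) = (((⅓)*3*(-6 - 3))*(-15))*(-24) = (((⅓)*3*(-9))*(-15))*(-24) = -9*(-15)*(-24) = 135*(-24) = -3240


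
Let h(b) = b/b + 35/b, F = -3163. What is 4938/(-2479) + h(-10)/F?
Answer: -31225393/15682154 ≈ -1.9911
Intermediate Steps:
h(b) = 1 + 35/b
4938/(-2479) + h(-10)/F = 4938/(-2479) + ((35 - 10)/(-10))/(-3163) = 4938*(-1/2479) - ⅒*25*(-1/3163) = -4938/2479 - 5/2*(-1/3163) = -4938/2479 + 5/6326 = -31225393/15682154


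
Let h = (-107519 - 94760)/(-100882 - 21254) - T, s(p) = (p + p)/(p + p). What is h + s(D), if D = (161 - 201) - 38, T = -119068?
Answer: 2077544809/17448 ≈ 1.1907e+5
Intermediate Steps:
D = -78 (D = -40 - 38 = -78)
s(p) = 1 (s(p) = (2*p)/((2*p)) = (2*p)*(1/(2*p)) = 1)
h = 2077527361/17448 (h = (-107519 - 94760)/(-100882 - 21254) - 1*(-119068) = -202279/(-122136) + 119068 = -202279*(-1/122136) + 119068 = 28897/17448 + 119068 = 2077527361/17448 ≈ 1.1907e+5)
h + s(D) = 2077527361/17448 + 1 = 2077544809/17448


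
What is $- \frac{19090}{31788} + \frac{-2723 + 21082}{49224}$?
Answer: $- \frac{29674189}{130394376} \approx -0.22757$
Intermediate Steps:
$- \frac{19090}{31788} + \frac{-2723 + 21082}{49224} = \left(-19090\right) \frac{1}{31788} + 18359 \cdot \frac{1}{49224} = - \frac{9545}{15894} + \frac{18359}{49224} = - \frac{29674189}{130394376}$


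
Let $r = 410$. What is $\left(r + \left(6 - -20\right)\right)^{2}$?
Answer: $190096$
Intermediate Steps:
$\left(r + \left(6 - -20\right)\right)^{2} = \left(410 + \left(6 - -20\right)\right)^{2} = \left(410 + \left(6 + 20\right)\right)^{2} = \left(410 + 26\right)^{2} = 436^{2} = 190096$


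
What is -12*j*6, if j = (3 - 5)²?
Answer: -288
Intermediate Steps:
j = 4 (j = (-2)² = 4)
-12*j*6 = -12*4*6 = -48*6 = -288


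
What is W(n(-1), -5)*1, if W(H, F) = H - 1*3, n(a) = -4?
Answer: -7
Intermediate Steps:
W(H, F) = -3 + H (W(H, F) = H - 3 = -3 + H)
W(n(-1), -5)*1 = (-3 - 4)*1 = -7*1 = -7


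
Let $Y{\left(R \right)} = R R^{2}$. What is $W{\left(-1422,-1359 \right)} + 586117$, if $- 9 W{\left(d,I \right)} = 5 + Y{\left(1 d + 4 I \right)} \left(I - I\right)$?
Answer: $\frac{5275048}{9} \approx 5.8612 \cdot 10^{5}$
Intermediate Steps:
$Y{\left(R \right)} = R^{3}$
$W{\left(d,I \right)} = - \frac{5}{9}$ ($W{\left(d,I \right)} = - \frac{5 + \left(1 d + 4 I\right)^{3} \left(I - I\right)}{9} = - \frac{5 + \left(d + 4 I\right)^{3} \cdot 0}{9} = - \frac{5 + 0}{9} = \left(- \frac{1}{9}\right) 5 = - \frac{5}{9}$)
$W{\left(-1422,-1359 \right)} + 586117 = - \frac{5}{9} + 586117 = \frac{5275048}{9}$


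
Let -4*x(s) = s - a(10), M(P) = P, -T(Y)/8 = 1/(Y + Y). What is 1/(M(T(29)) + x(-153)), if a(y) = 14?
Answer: 116/4827 ≈ 0.024031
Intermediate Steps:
T(Y) = -4/Y (T(Y) = -8/(Y + Y) = -8*1/(2*Y) = -4/Y)
x(s) = 7/2 - s/4 (x(s) = -(s - 1*14)/4 = -(s - 14)/4 = -(-14 + s)/4 = 7/2 - s/4)
1/(M(T(29)) + x(-153)) = 1/(-4/29 + (7/2 - ¼*(-153))) = 1/(-4*1/29 + (7/2 + 153/4)) = 1/(-4/29 + 167/4) = 1/(4827/116) = 116/4827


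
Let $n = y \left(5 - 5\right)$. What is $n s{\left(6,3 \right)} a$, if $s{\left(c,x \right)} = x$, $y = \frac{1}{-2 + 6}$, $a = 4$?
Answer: $0$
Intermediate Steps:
$y = \frac{1}{4} \approx 0.25$
$n = 0$ ($n = \frac{5 - 5}{4} = \frac{1}{4} \cdot 0 = 0$)
$n s{\left(6,3 \right)} a = 0 \cdot 3 \cdot 4 = 0 \cdot 4 = 0$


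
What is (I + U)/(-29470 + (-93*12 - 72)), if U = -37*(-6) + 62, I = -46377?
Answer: 46093/30658 ≈ 1.5035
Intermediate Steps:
U = 284 (U = 222 + 62 = 284)
(I + U)/(-29470 + (-93*12 - 72)) = (-46377 + 284)/(-29470 + (-93*12 - 72)) = -46093/(-29470 + (-1116 - 72)) = -46093/(-29470 - 1188) = -46093/(-30658) = -46093*(-1/30658) = 46093/30658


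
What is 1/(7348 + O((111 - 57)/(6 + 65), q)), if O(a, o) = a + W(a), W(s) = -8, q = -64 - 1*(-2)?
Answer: 71/521194 ≈ 0.00013623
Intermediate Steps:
q = -62 (q = -64 + 2 = -62)
O(a, o) = -8 + a (O(a, o) = a - 8 = -8 + a)
1/(7348 + O((111 - 57)/(6 + 65), q)) = 1/(7348 + (-8 + (111 - 57)/(6 + 65))) = 1/(7348 + (-8 + 54/71)) = 1/(7348 - 514/71) = 1/(521194/71) = 71/521194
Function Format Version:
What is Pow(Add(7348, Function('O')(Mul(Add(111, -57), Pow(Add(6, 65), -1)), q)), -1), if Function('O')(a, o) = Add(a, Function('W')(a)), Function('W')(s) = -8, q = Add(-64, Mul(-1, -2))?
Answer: Rational(71, 521194) ≈ 0.00013623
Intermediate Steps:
q = -62 (q = Add(-64, 2) = -62)
Function('O')(a, o) = Add(-8, a) (Function('O')(a, o) = Add(a, -8) = Add(-8, a))
Pow(Add(7348, Function('O')(Mul(Add(111, -57), Pow(Add(6, 65), -1)), q)), -1) = Pow(Add(7348, Add(-8, Mul(Add(111, -57), Pow(Add(6, 65), -1)))), -1) = Pow(Add(7348, Add(-8, Mul(54, Pow(71, -1)))), -1) = Pow(Add(7348, Add(-8, Mul(54, Rational(1, 71)))), -1) = Pow(Add(7348, Add(-8, Rational(54, 71))), -1) = Pow(Add(7348, Rational(-514, 71)), -1) = Pow(Rational(521194, 71), -1) = Rational(71, 521194)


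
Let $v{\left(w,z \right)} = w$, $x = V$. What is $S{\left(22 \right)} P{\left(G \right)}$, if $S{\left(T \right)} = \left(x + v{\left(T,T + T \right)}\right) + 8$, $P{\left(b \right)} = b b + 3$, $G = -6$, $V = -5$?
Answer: $975$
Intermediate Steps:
$x = -5$
$P{\left(b \right)} = 3 + b^{2}$ ($P{\left(b \right)} = b^{2} + 3 = 3 + b^{2}$)
$S{\left(T \right)} = 3 + T$ ($S{\left(T \right)} = \left(-5 + T\right) + 8 = 3 + T$)
$S{\left(22 \right)} P{\left(G \right)} = \left(3 + 22\right) \left(3 + \left(-6\right)^{2}\right) = 25 \left(3 + 36\right) = 25 \cdot 39 = 975$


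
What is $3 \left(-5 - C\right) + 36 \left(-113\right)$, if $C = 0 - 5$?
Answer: $-4068$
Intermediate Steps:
$C = -5$
$3 \left(-5 - C\right) + 36 \left(-113\right) = 3 \left(-5 - -5\right) + 36 \left(-113\right) = 3 \left(-5 + 5\right) - 4068 = 3 \cdot 0 - 4068 = 0 - 4068 = -4068$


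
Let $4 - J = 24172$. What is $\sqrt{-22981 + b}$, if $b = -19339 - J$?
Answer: $2 i \sqrt{4538} \approx 134.73 i$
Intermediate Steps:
$J = -24168$ ($J = 4 - 24172 = -24168$)
$b = 4829$ ($b = -19339 - -24168 = -19339 + 24168 = 4829$)
$\sqrt{-22981 + b} = \sqrt{-22981 + 4829} = \sqrt{-18152} = 2 i \sqrt{4538}$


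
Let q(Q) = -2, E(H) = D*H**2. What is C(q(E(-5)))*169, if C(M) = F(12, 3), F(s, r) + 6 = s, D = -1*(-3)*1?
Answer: 1014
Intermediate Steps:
D = 3 (D = 3*1 = 3)
E(H) = 3*H**2
F(s, r) = -6 + s
C(M) = 6 (C(M) = -6 + 12 = 6)
C(q(E(-5)))*169 = 6*169 = 1014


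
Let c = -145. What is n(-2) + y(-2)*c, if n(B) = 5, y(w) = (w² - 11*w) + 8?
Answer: -4925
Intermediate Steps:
y(w) = 8 + w² - 11*w
n(-2) + y(-2)*c = 5 + (8 + (-2)² - 11*(-2))*(-145) = 5 + (8 + 4 + 22)*(-145) = 5 + 34*(-145) = 5 - 4930 = -4925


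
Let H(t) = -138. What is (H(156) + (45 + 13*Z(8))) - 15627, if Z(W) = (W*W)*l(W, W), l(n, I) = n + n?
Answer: -2408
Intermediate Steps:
l(n, I) = 2*n
Z(W) = 2*W³ (Z(W) = (W*W)*(2*W) = W²*(2*W) = 2*W³)
(H(156) + (45 + 13*Z(8))) - 15627 = (-138 + (45 + 13*(2*8³))) - 15627 = (-138 + (45 + 13*(2*512))) - 15627 = (-138 + (45 + 13*1024)) - 15627 = (-138 + (45 + 13312)) - 15627 = (-138 + 13357) - 15627 = 13219 - 15627 = -2408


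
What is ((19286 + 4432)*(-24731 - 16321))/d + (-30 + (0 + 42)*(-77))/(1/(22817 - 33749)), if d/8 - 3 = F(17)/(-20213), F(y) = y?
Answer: -17469719145/3566 ≈ -4.8990e+6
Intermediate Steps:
d = 28528/1189 (d = 24 + 8*(17/(-20213)) = 24 + 8*(17*(-1/20213)) = 24 + 8*(-1/1189) = 24 - 8/1189 = 28528/1189 ≈ 23.993)
((19286 + 4432)*(-24731 - 16321))/d + (-30 + (0 + 42)*(-77))/(1/(22817 - 33749)) = ((19286 + 4432)*(-24731 - 16321))/(28528/1189) + (-30 + (0 + 42)*(-77))/(1/(22817 - 33749)) = (23718*(-41052))*(1189/28528) + (-30 + 42*(-77))/(1/(-10932)) = -973671336*1189/28528 + (-30 - 3234)/(-1/10932) = -144711902313/3566 - 3264*(-10932) = -144711902313/3566 + 35682048 = -17469719145/3566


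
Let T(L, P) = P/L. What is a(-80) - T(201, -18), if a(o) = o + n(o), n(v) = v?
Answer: -10714/67 ≈ -159.91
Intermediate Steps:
a(o) = 2*o (a(o) = o + o = 2*o)
a(-80) - T(201, -18) = 2*(-80) - (-18)/201 = -160 - (-18)/201 = -160 - 1*(-6/67) = -160 + 6/67 = -10714/67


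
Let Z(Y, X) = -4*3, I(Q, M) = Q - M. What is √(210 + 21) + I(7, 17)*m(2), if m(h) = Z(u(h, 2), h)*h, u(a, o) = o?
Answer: 240 + √231 ≈ 255.20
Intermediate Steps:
Z(Y, X) = -12
m(h) = -12*h
√(210 + 21) + I(7, 17)*m(2) = √(210 + 21) + (7 - 1*17)*(-12*2) = √231 + (7 - 17)*(-24) = √231 - 10*(-24) = √231 + 240 = 240 + √231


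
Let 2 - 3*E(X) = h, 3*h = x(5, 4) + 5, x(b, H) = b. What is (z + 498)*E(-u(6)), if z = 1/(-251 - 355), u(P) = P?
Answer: -603574/2727 ≈ -221.33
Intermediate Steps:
h = 10/3 (h = (5 + 5)/3 = (1/3)*10 = 10/3 ≈ 3.3333)
z = -1/606 (z = 1/(-606) = -1/606 ≈ -0.0016502)
E(X) = -4/9 (E(X) = 2/3 - 1/3*10/3 = 2/3 - 10/9 = -4/9)
(z + 498)*E(-u(6)) = (-1/606 + 498)*(-4/9) = (301787/606)*(-4/9) = -603574/2727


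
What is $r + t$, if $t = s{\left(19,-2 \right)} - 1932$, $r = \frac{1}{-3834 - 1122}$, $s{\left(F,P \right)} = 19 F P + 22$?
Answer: $- \frac{13044193}{4956} \approx -2632.0$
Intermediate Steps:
$s{\left(F,P \right)} = 22 + 19 F P$ ($s{\left(F,P \right)} = 19 F P + 22 = 22 + 19 F P$)
$r = - \frac{1}{4956}$ ($r = \frac{1}{-4956} = - \frac{1}{4956} \approx -0.00020178$)
$t = -2632$ ($t = \left(22 + 19 \cdot 19 \left(-2\right)\right) - 1932 = \left(22 - 722\right) - 1932 = -700 - 1932 = -2632$)
$r + t = - \frac{1}{4956} - 2632 = - \frac{13044193}{4956}$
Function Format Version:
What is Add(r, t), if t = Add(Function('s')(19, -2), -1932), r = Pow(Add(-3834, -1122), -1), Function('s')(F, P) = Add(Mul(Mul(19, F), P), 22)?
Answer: Rational(-13044193, 4956) ≈ -2632.0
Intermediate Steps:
Function('s')(F, P) = Add(22, Mul(19, F, P)) (Function('s')(F, P) = Add(Mul(19, F, P), 22) = Add(22, Mul(19, F, P)))
r = Rational(-1, 4956) (r = Pow(-4956, -1) = Rational(-1, 4956) ≈ -0.00020178)
t = -2632 (t = Add(Add(22, Mul(19, 19, -2)), -1932) = Add(Add(22, -722), -1932) = Add(-700, -1932) = -2632)
Add(r, t) = Add(Rational(-1, 4956), -2632) = Rational(-13044193, 4956)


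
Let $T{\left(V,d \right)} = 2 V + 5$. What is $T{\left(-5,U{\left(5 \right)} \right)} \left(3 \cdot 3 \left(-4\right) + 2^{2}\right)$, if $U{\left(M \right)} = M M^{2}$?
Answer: $160$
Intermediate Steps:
$U{\left(M \right)} = M^{3}$
$T{\left(V,d \right)} = 5 + 2 V$
$T{\left(-5,U{\left(5 \right)} \right)} \left(3 \cdot 3 \left(-4\right) + 2^{2}\right) = \left(5 + 2 \left(-5\right)\right) \left(3 \cdot 3 \left(-4\right) + 2^{2}\right) = \left(5 - 10\right) \left(9 \left(-4\right) + 4\right) = - 5 \left(-36 + 4\right) = \left(-5\right) \left(-32\right) = 160$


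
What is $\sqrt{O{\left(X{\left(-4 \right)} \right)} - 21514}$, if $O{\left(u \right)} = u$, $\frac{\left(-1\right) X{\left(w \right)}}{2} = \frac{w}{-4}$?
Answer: $2 i \sqrt{5379} \approx 146.68 i$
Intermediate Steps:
$X{\left(w \right)} = \frac{w}{2}$ ($X{\left(w \right)} = - 2 \frac{w}{-4} = - 2 w \left(- \frac{1}{4}\right) = - 2 \left(- \frac{w}{4}\right) = \frac{w}{2}$)
$\sqrt{O{\left(X{\left(-4 \right)} \right)} - 21514} = \sqrt{\frac{1}{2} \left(-4\right) - 21514} = \sqrt{-2 - 21514} = \sqrt{-21516} = 2 i \sqrt{5379}$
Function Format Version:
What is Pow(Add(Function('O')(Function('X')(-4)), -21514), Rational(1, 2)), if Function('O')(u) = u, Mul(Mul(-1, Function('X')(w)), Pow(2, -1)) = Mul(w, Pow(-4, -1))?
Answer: Mul(2, I, Pow(5379, Rational(1, 2))) ≈ Mul(146.68, I)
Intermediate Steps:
Function('X')(w) = Mul(Rational(1, 2), w) (Function('X')(w) = Mul(-2, Mul(w, Pow(-4, -1))) = Mul(-2, Mul(w, Rational(-1, 4))) = Mul(-2, Mul(Rational(-1, 4), w)) = Mul(Rational(1, 2), w))
Pow(Add(Function('O')(Function('X')(-4)), -21514), Rational(1, 2)) = Pow(Add(Mul(Rational(1, 2), -4), -21514), Rational(1, 2)) = Pow(Add(-2, -21514), Rational(1, 2)) = Pow(-21516, Rational(1, 2)) = Mul(2, I, Pow(5379, Rational(1, 2)))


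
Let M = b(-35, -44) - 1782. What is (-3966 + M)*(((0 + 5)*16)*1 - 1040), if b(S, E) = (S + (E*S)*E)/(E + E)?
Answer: 52563480/11 ≈ 4.7785e+6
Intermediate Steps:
b(S, E) = (S + S*E²)/(2*E) (b(S, E) = (S + S*E²)/((2*E)) = (S + S*E²)*(1/(2*E)) = (S + S*E²)/(2*E))
M = -89021/88 (M = (½)*(-35)*(1 + (-44)²)/(-44) - 1782 = (½)*(-35)*(-1/44)*(1 + 1936) - 1782 = (½)*(-35)*(-1/44)*1937 - 1782 = 67795/88 - 1782 = -89021/88 ≈ -1011.6)
(-3966 + M)*(((0 + 5)*16)*1 - 1040) = (-3966 - 89021/88)*(((0 + 5)*16)*1 - 1040) = -438029*((5*16)*1 - 1040)/88 = -438029*(80*1 - 1040)/88 = -438029*(80 - 1040)/88 = -438029/88*(-960) = 52563480/11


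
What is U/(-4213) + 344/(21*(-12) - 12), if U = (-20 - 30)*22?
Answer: -13169/12639 ≈ -1.0419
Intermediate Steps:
U = -1100 (U = -50*22 = -1100)
U/(-4213) + 344/(21*(-12) - 12) = -1100/(-4213) + 344/(21*(-12) - 12) = -1100*(-1/4213) + 344/(-252 - 12) = 100/383 + 344/(-264) = 100/383 + 344*(-1/264) = 100/383 - 43/33 = -13169/12639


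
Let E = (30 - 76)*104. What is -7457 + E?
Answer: -12241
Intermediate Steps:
E = -4784 (E = -46*104 = -4784)
-7457 + E = -7457 - 4784 = -12241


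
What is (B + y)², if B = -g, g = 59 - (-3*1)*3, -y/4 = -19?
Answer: 64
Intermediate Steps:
y = 76 (y = -4*(-19) = 76)
g = 68 (g = 59 - (-3)*3 = 59 - 1*(-9) = 59 + 9 = 68)
B = -68 (B = -1*68 = -68)
(B + y)² = (-68 + 76)² = 8² = 64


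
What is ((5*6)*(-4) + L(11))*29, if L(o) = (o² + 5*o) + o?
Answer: 1943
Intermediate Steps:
L(o) = o² + 6*o
((5*6)*(-4) + L(11))*29 = ((5*6)*(-4) + 11*(6 + 11))*29 = (30*(-4) + 11*17)*29 = (-120 + 187)*29 = 67*29 = 1943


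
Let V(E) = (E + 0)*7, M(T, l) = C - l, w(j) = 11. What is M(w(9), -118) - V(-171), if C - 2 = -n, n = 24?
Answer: 1293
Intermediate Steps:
C = -22 (C = 2 - 1*24 = 2 - 24 = -22)
M(T, l) = -22 - l
V(E) = 7*E (V(E) = E*7 = 7*E)
M(w(9), -118) - V(-171) = (-22 - 1*(-118)) - 7*(-171) = (-22 + 118) - 1*(-1197) = 96 + 1197 = 1293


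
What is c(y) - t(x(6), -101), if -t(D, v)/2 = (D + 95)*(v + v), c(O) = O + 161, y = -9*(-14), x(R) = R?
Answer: -40517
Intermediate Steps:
y = 126
c(O) = 161 + O
t(D, v) = -4*v*(95 + D) (t(D, v) = -2*(D + 95)*(v + v) = -2*(95 + D)*2*v = -4*v*(95 + D))
c(y) - t(x(6), -101) = (161 + 126) - (-4)*(-101)*(95 + 6) = 287 - (-4)*(-101)*101 = 287 - 1*40804 = 287 - 40804 = -40517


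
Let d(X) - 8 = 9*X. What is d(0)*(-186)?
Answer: -1488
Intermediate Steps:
d(X) = 8 + 9*X
d(0)*(-186) = (8 + 9*0)*(-186) = (8 + 0)*(-186) = 8*(-186) = -1488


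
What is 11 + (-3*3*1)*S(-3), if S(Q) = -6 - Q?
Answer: 38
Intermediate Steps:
11 + (-3*3*1)*S(-3) = 11 + (-3*3*1)*(-6 - 1*(-3)) = 11 + (-9*1)*(-6 + 3) = 11 - 9*(-3) = 11 + 27 = 38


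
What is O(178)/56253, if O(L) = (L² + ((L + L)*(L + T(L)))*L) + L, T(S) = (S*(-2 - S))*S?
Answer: -361383996794/56253 ≈ -6.4243e+6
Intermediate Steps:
T(S) = S²*(-2 - S)
O(L) = L + L² + 2*L²*(L + L²*(-2 - L)) (O(L) = (L² + ((L + L)*(L + L²*(-2 - L)))*L) + L = (L² + ((2*L)*(L + L²*(-2 - L)))*L) + L = (L² + (2*L*(L + L²*(-2 - L)))*L) + L = (L² + 2*L²*(L + L²*(-2 - L))) + L = L + L² + 2*L²*(L + L²*(-2 - L)))
O(178)/56253 = (178*(1 + 178 + 2*178² - 2*178³*(2 + 178)))/56253 = (178*(1 + 178 + 2*31684 - 2*5639752*180))*(1/56253) = (178*(1 + 178 + 63368 - 2030310720))*(1/56253) = (178*(-2030247173))*(1/56253) = -361383996794*1/56253 = -361383996794/56253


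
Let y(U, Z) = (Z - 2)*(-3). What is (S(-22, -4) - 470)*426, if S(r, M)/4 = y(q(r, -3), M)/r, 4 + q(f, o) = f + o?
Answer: -2217756/11 ≈ -2.0161e+5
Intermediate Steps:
q(f, o) = -4 + f + o (q(f, o) = -4 + (f + o) = -4 + f + o)
y(U, Z) = 6 - 3*Z (y(U, Z) = (-2 + Z)*(-3) = 6 - 3*Z)
S(r, M) = 4*(6 - 3*M)/r (S(r, M) = 4*((6 - 3*M)/r) = 4*(6 - 3*M)/r)
(S(-22, -4) - 470)*426 = (12*(2 - 1*(-4))/(-22) - 470)*426 = (12*(-1/22)*(2 + 4) - 470)*426 = (12*(-1/22)*6 - 470)*426 = (-36/11 - 470)*426 = -5206/11*426 = -2217756/11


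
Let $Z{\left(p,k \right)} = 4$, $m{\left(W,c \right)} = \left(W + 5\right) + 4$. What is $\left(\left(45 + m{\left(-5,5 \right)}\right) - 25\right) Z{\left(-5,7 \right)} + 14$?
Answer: $110$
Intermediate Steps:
$m{\left(W,c \right)} = 9 + W$ ($m{\left(W,c \right)} = \left(5 + W\right) + 4 = 9 + W$)
$\left(\left(45 + m{\left(-5,5 \right)}\right) - 25\right) Z{\left(-5,7 \right)} + 14 = \left(\left(45 + \left(9 - 5\right)\right) - 25\right) 4 + 14 = \left(\left(45 + 4\right) - 25\right) 4 + 14 = \left(49 - 25\right) 4 + 14 = 24 \cdot 4 + 14 = 96 + 14 = 110$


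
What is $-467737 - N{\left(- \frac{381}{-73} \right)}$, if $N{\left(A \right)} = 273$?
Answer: $-468010$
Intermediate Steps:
$-467737 - N{\left(- \frac{381}{-73} \right)} = -467737 - 273 = -468010$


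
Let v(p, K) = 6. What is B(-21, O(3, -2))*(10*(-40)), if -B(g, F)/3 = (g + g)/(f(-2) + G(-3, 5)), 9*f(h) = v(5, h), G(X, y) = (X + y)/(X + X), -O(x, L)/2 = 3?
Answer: -151200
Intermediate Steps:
O(x, L) = -6 (O(x, L) = -2*3 = -6)
G(X, y) = (X + y)/(2*X) (G(X, y) = (X + y)/((2*X)) = (X + y)*(1/(2*X)) = (X + y)/(2*X))
f(h) = 2/3 (f(h) = (1/9)*6 = 2/3)
B(g, F) = -18*g (B(g, F) = -3*(g + g)/(2/3 + (1/2)*(-3 + 5)/(-3)) = -3*2*g/(2/3 + (1/2)*(-1/3)*2) = -3*2*g/(2/3 - 1/3) = -3*2*g/1/3 = -3*2*g*3 = -18*g)
B(-21, O(3, -2))*(10*(-40)) = (-18*(-21))*(10*(-40)) = 378*(-400) = -151200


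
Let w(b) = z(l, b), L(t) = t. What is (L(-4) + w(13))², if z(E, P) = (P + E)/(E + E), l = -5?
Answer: 576/25 ≈ 23.040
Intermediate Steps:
z(E, P) = (E + P)/(2*E) (z(E, P) = (E + P)/((2*E)) = (E + P)*(1/(2*E)) = (E + P)/(2*E))
w(b) = ½ - b/10 (w(b) = (½)*(-5 + b)/(-5) = (½)*(-⅕)*(-5 + b) = ½ - b/10)
(L(-4) + w(13))² = (-4 + (½ - ⅒*13))² = (-4 + (½ - 13/10))² = (-4 - ⅘)² = (-24/5)² = 576/25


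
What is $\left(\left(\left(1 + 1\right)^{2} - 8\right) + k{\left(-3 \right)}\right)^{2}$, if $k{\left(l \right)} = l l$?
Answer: $25$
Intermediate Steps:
$k{\left(l \right)} = l^{2}$
$\left(\left(\left(1 + 1\right)^{2} - 8\right) + k{\left(-3 \right)}\right)^{2} = \left(\left(\left(1 + 1\right)^{2} - 8\right) + \left(-3\right)^{2}\right)^{2} = \left(\left(2^{2} - 8\right) + 9\right)^{2} = \left(\left(4 - 8\right) + 9\right)^{2} = \left(-4 + 9\right)^{2} = 5^{2} = 25$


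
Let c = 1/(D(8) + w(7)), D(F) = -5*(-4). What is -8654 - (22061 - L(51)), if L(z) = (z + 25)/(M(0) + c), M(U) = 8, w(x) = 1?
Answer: -5189239/169 ≈ -30706.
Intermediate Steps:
D(F) = 20
c = 1/21 (c = 1/(20 + 1) = 1/21 ≈ 0.047619)
L(z) = 525/169 + 21*z/169 (L(z) = (z + 25)/(8 + 1/21) = (25 + z)/(169/21) = (25 + z)*(21/169) = 525/169 + 21*z/169)
-8654 - (22061 - L(51)) = -8654 - (22061 - (525/169 + (21/169)*51)) = -8654 - (22061 - (525/169 + 1071/169)) = -8654 - (22061 - 1*1596/169) = -8654 - (22061 - 1596/169) = -8654 - 1*3726713/169 = -8654 - 3726713/169 = -5189239/169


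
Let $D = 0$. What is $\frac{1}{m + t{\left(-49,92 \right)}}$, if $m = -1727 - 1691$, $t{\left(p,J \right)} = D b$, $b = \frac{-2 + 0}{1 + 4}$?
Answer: $- \frac{1}{3418} \approx -0.00029257$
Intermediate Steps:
$b = - \frac{2}{5} \approx -0.4$
$t{\left(p,J \right)} = 0$ ($t{\left(p,J \right)} = 0 \left(- \frac{2}{5}\right) = 0$)
$m = -3418$ ($m = -1727 - 1691 = -3418$)
$\frac{1}{m + t{\left(-49,92 \right)}} = \frac{1}{-3418 + 0} = \frac{1}{-3418} = - \frac{1}{3418}$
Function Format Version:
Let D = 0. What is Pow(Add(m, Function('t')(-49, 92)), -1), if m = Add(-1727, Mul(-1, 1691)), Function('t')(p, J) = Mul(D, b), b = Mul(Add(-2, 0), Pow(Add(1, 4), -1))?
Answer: Rational(-1, 3418) ≈ -0.00029257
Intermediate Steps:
b = Rational(-2, 5) (b = Mul(-2, Pow(5, -1)) = Mul(-2, Rational(1, 5)) = Rational(-2, 5) ≈ -0.40000)
Function('t')(p, J) = 0 (Function('t')(p, J) = Mul(0, Rational(-2, 5)) = 0)
m = -3418 (m = Add(-1727, -1691) = -3418)
Pow(Add(m, Function('t')(-49, 92)), -1) = Pow(Add(-3418, 0), -1) = Pow(-3418, -1) = Rational(-1, 3418)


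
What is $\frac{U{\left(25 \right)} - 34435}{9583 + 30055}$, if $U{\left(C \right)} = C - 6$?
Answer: $- \frac{17208}{19819} \approx -0.86826$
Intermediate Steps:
$U{\left(C \right)} = -6 + C$ ($U{\left(C \right)} = C - 6 = -6 + C$)
$\frac{U{\left(25 \right)} - 34435}{9583 + 30055} = \frac{\left(-6 + 25\right) - 34435}{9583 + 30055} = \frac{19 - 34435}{39638} = \left(-34416\right) \frac{1}{39638} = - \frac{17208}{19819}$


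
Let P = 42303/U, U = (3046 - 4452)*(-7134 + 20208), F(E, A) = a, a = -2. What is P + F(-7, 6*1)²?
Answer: 24495291/6127348 ≈ 3.9977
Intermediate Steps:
F(E, A) = -2
U = -18382044 (U = -1406*13074 = -18382044)
P = -14101/6127348 (P = 42303/(-18382044) = 42303*(-1/18382044) = -14101/6127348 ≈ -0.0023013)
P + F(-7, 6*1)² = -14101/6127348 + (-2)² = -14101/6127348 + 4 = 24495291/6127348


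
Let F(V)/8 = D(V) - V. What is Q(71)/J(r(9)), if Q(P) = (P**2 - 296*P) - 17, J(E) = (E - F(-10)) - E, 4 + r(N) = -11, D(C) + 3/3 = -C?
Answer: 1999/19 ≈ 105.21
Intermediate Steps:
D(C) = -1 - C
r(N) = -15 (r(N) = -4 - 11 = -15)
F(V) = -8 - 16*V (F(V) = 8*((-1 - V) - V) = 8*(-1 - 2*V) = -8 - 16*V)
J(E) = -152 (J(E) = (E - (-8 - 16*(-10))) - E = (E - (-8 + 160)) - E = (E - 1*152) - E = (E - 152) - E = (-152 + E) - E = -152)
Q(P) = -17 + P**2 - 296*P
Q(71)/J(r(9)) = (-17 + 71**2 - 296*71)/(-152) = (-17 + 5041 - 21016)*(-1/152) = -15992*(-1/152) = 1999/19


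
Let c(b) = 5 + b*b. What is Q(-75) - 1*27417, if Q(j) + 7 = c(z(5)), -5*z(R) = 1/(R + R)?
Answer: -68547499/2500 ≈ -27419.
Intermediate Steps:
z(R) = -1/(10*R) (z(R) = -1/(5*(R + R)) = -1/(2*R)/5 = -1/(10*R))
c(b) = 5 + b**2
Q(j) = -4999/2500 (Q(j) = -7 + (5 + (-1/10/5)**2) = -7 + (5 + (-1/10*1/5)**2) = -7 + (5 + (-1/50)**2) = -7 + (5 + 1/2500) = -7 + 12501/2500 = -4999/2500)
Q(-75) - 1*27417 = -4999/2500 - 1*27417 = -4999/2500 - 27417 = -68547499/2500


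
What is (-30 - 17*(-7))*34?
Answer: 3026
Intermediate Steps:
(-30 - 17*(-7))*34 = (-30 + 119)*34 = 89*34 = 3026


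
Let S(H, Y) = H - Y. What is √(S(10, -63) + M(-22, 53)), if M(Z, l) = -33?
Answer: 2*√10 ≈ 6.3246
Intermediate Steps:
√(S(10, -63) + M(-22, 53)) = √((10 - 1*(-63)) - 33) = √((10 + 63) - 33) = √(73 - 33) = √40 = 2*√10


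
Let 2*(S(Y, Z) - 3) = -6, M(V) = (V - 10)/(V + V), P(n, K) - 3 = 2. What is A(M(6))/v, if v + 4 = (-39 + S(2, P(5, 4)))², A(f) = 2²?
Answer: 4/1517 ≈ 0.0026368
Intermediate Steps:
P(n, K) = 5 (P(n, K) = 3 + 2 = 5)
M(V) = (-10 + V)/(2*V) (M(V) = (-10 + V)/((2*V)) = (-10 + V)*(1/(2*V)) = (-10 + V)/(2*V))
S(Y, Z) = 0 (S(Y, Z) = 3 + (½)*(-6) = 3 - 3 = 0)
A(f) = 4
v = 1517 (v = -4 + (-39 + 0)² = -4 + (-39)² = -4 + 1521 = 1517)
A(M(6))/v = 4/1517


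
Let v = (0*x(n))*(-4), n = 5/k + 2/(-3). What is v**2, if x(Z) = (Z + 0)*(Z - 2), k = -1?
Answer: 0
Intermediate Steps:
n = -17/3 (n = 5/(-1) + 2/(-3) = 5*(-1) + 2*(-1/3) = -5 - 2/3 = -17/3 ≈ -5.6667)
x(Z) = Z*(-2 + Z)
v = 0 (v = (0*(-17*(-2 - 17/3)/3))*(-4) = (0*(-17/3*(-23/3)))*(-4) = (0*(391/9))*(-4) = 0*(-4) = 0)
v**2 = 0**2 = 0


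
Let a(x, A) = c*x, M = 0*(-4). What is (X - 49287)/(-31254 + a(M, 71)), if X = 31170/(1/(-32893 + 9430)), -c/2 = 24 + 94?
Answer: 243796999/10418 ≈ 23402.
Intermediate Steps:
c = -236 (c = -2*(24 + 94) = -2*118 = -236)
M = 0
a(x, A) = -236*x
X = -731341710 (X = 31170/(1/(-23463)) = 31170/(-1/23463) = 31170*(-23463) = -731341710)
(X - 49287)/(-31254 + a(M, 71)) = (-731341710 - 49287)/(-31254 - 236*0) = -731390997/(-31254 + 0) = -731390997/(-31254) = -731390997*(-1/31254) = 243796999/10418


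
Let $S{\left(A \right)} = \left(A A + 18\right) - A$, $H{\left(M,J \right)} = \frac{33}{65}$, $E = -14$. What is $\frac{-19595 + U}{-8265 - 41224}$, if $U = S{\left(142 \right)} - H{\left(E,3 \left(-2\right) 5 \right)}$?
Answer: $- \frac{28892}{3216785} \approx -0.0089816$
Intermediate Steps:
$H{\left(M,J \right)} = \frac{33}{65}$ ($H{\left(M,J \right)} = 33 \cdot \frac{1}{65} = \frac{33}{65}$)
$S{\left(A \right)} = 18 + A^{2} - A$ ($S{\left(A \right)} = \left(A^{2} + 18\right) - A = \left(18 + A^{2}\right) - A = 18 + A^{2} - A$)
$U = \frac{1302567}{65}$ ($U = \left(18 + 142^{2} - 142\right) - \frac{33}{65} = \left(18 + 20164 - 142\right) - \frac{33}{65} = 20040 - \frac{33}{65} = \frac{1302567}{65} \approx 20040.0$)
$\frac{-19595 + U}{-8265 - 41224} = \frac{-19595 + \frac{1302567}{65}}{-8265 - 41224} = \frac{28892}{65 \left(-49489\right)} = \frac{28892}{65} \left(- \frac{1}{49489}\right) = - \frac{28892}{3216785}$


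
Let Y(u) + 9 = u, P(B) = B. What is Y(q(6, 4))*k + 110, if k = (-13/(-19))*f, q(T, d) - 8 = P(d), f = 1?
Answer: 2129/19 ≈ 112.05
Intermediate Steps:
q(T, d) = 8 + d
Y(u) = -9 + u
k = 13/19 (k = -13/(-19)*1 = -13*(-1/19)*1 = (13/19)*1 = 13/19 ≈ 0.68421)
Y(q(6, 4))*k + 110 = (-9 + (8 + 4))*(13/19) + 110 = (-9 + 12)*(13/19) + 110 = 3*(13/19) + 110 = 39/19 + 110 = 2129/19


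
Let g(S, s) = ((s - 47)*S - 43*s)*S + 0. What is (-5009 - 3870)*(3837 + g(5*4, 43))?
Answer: 308483097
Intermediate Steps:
g(S, s) = S*(-43*s + S*(-47 + s)) (g(S, s) = ((-47 + s)*S - 43*s)*S + 0 = (S*(-47 + s) - 43*s)*S + 0 = (-43*s + S*(-47 + s))*S + 0 = S*(-43*s + S*(-47 + s)) + 0 = S*(-43*s + S*(-47 + s)))
(-5009 - 3870)*(3837 + g(5*4, 43)) = (-5009 - 3870)*(3837 + (5*4)*(-235*4 - 43*43 + (5*4)*43)) = -8879*(3837 + 20*(-47*20 - 1849 + 20*43)) = -8879*(3837 + 20*(-940 - 1849 + 860)) = -8879*(3837 + 20*(-1929)) = -8879*(3837 - 38580) = -8879*(-34743) = 308483097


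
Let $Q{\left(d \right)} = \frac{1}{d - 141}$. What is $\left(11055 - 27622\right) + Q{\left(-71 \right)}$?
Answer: $- \frac{3512205}{212} \approx -16567.0$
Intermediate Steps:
$Q{\left(d \right)} = \frac{1}{-141 + d}$
$\left(11055 - 27622\right) + Q{\left(-71 \right)} = \left(11055 - 27622\right) + \frac{1}{-141 - 71} = -16567 + \frac{1}{-212} = -16567 - \frac{1}{212} = - \frac{3512205}{212}$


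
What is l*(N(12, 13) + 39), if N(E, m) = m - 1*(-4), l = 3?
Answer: 168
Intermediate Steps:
N(E, m) = 4 + m (N(E, m) = m + 4 = 4 + m)
l*(N(12, 13) + 39) = 3*((4 + 13) + 39) = 3*(17 + 39) = 3*56 = 168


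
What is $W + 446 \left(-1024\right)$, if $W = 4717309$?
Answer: $4260605$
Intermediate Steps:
$W + 446 \left(-1024\right) = 4717309 + 446 \left(-1024\right) = 4717309 - 456704 = 4260605$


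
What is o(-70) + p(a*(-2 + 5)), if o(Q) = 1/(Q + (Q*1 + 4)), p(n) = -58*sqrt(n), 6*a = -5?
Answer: -1/136 - 29*I*sqrt(10) ≈ -0.0073529 - 91.706*I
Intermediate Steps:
a = -5/6 (a = (1/6)*(-5) = -5/6 ≈ -0.83333)
o(Q) = 1/(4 + 2*Q) (o(Q) = 1/(Q + (Q + 4)) = 1/(Q + (4 + Q)) = 1/(4 + 2*Q))
o(-70) + p(a*(-2 + 5)) = 1/(2*(2 - 70)) - 58*I*sqrt(30)*sqrt(-2 + 5)/6 = (1/2)/(-68) - 58*I*sqrt(10)/2 = (1/2)*(-1/68) - 29*I*sqrt(10) = -1/136 - 29*I*sqrt(10)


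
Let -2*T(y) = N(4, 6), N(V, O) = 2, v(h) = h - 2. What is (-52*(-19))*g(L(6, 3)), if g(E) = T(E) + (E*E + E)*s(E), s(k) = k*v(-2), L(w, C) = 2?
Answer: -48412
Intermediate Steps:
v(h) = -2 + h
s(k) = -4*k (s(k) = k*(-2 - 2) = k*(-4) = -4*k)
T(y) = -1 (T(y) = -½*2 = -1)
g(E) = -1 - 4*E*(E + E²) (g(E) = -1 + (E*E + E)*(-4*E) = -1 + (E² + E)*(-4*E) = -1 + (E + E²)*(-4*E) = -1 - 4*E*(E + E²))
(-52*(-19))*g(L(6, 3)) = (-52*(-19))*(-1 - 4*2² - 4*2³) = 988*(-1 - 4*4 - 4*8) = 988*(-1 - 16 - 32) = 988*(-49) = -48412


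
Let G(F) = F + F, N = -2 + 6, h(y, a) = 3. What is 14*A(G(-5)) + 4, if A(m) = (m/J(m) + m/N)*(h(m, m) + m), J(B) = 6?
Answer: 1237/3 ≈ 412.33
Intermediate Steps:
N = 4
G(F) = 2*F
A(m) = 5*m*(3 + m)/12 (A(m) = (m/6 + m/4)*(3 + m) = (5*m/12)*(3 + m) = 5*m*(3 + m)/12)
14*A(G(-5)) + 4 = 14*(5*(2*(-5))*(3 + 2*(-5))/12) + 4 = 14*((5/12)*(-10)*(3 - 10)) + 4 = 14*((5/12)*(-10)*(-7)) + 4 = 14*(175/6) + 4 = 1225/3 + 4 = 1237/3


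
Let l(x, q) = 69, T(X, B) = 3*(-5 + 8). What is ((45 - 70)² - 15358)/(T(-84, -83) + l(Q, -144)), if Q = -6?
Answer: -4911/26 ≈ -188.88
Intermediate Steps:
T(X, B) = 9 (T(X, B) = 3*3 = 9)
((45 - 70)² - 15358)/(T(-84, -83) + l(Q, -144)) = ((45 - 70)² - 15358)/(9 + 69) = ((-25)² - 15358)/78 = (625 - 15358)*(1/78) = -14733*1/78 = -4911/26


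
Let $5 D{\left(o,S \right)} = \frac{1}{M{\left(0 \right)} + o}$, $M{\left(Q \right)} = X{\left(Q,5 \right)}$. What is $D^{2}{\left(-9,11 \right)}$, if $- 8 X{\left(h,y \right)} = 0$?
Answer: $\frac{1}{2025} \approx 0.00049383$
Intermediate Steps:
$X{\left(h,y \right)} = 0$ ($X{\left(h,y \right)} = \left(- \frac{1}{8}\right) 0 = 0$)
$M{\left(Q \right)} = 0$
$D{\left(o,S \right)} = \frac{1}{5 o}$ ($D{\left(o,S \right)} = \frac{1}{5 \left(0 + o\right)} = \frac{1}{5 o}$)
$D^{2}{\left(-9,11 \right)} = \left(\frac{1}{5 \left(-9\right)}\right)^{2} = \left(\frac{1}{5} \left(- \frac{1}{9}\right)\right)^{2} = \left(- \frac{1}{45}\right)^{2} = \frac{1}{2025}$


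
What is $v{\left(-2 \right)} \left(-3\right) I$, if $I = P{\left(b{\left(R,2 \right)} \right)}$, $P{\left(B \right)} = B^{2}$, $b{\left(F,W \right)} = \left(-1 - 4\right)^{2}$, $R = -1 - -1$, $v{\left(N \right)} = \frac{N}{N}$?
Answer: $-1875$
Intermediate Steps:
$v{\left(N \right)} = 1$
$R = 0$ ($R = -1 + 1 = 0$)
$b{\left(F,W \right)} = 25$ ($b{\left(F,W \right)} = \left(-5\right)^{2} = 25$)
$I = 625$ ($I = 25^{2} = 625$)
$v{\left(-2 \right)} \left(-3\right) I = 1 \left(-3\right) 625 = \left(-3\right) 625 = -1875$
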